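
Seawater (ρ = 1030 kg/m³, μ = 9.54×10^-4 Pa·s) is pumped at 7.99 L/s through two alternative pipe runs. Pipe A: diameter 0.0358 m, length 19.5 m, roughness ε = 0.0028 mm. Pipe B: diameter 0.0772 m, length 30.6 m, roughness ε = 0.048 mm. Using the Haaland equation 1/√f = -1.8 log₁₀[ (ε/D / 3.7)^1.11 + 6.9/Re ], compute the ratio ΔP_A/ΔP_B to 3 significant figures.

ΔP_A/ΔP_B ≈ 22.5

Pipe A: V = Q/A = 0.00799/0.001007 = 7.938 m/s; Re = 3.068e+05; ε/D = 7.82e-05; Haaland → f = 0.01499; ΔP_A = f(L/D)(ρV²/2) = 2.649e+05 Pa.
Pipe B: V = Q/A = 0.00799/0.004681 = 1.707 m/s; Re = 1.423e+05; ε/D = 0.000622; Haaland → f = 0.01982; ΔP_B = f(L/D)(ρV²/2) = 1.179e+04 Pa.
ΔP_A/ΔP_B = 2.649e+05/1.179e+04 = 22.5.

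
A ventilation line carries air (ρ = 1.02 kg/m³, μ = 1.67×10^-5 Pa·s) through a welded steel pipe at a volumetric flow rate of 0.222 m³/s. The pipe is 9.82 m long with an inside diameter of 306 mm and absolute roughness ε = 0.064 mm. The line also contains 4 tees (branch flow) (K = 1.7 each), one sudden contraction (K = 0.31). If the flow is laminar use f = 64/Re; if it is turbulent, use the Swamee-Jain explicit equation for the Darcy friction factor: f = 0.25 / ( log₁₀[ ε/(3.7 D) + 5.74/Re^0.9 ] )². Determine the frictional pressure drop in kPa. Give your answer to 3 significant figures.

ΔP ≈ 0.0362 kPa

Cross-sectional area A = πD²/4 = π(0.306)²/4 = 0.07354 m²; mean velocity V = Q/A = 0.222/0.07354 = 3.019 m/s.
Reynolds number Re = ρVD/μ = 1.02 · 3.019 · 0.306 / 1.67e-05 = 5.642e+04.
Re > 4000 → turbulent. Relative roughness ε/D = 6.4e-05/0.306 = 0.000209. Swamee-Jain: f = 0.25/(log₁₀[0.000209/3.7 + 5.74/5.642e+04^0.9])² = 0.25/(log₁₀[5.65e-05 + 0.000304])² = 0.25/(-3.443)² = 0.02109.
Total minor-loss coefficient ΣK = 4·1.7 + 1·0.31 = 7.11.
ΔP = [f·L/D + ΣK]·(ρV²/2) = [0.02109·9.82/0.306 + 7.11]·(1.02·3.019²/2) = [0.6767 + 7.11]·4.647 = 36.19 Pa.
ΔP = 36.19 Pa = 0.0362 kPa.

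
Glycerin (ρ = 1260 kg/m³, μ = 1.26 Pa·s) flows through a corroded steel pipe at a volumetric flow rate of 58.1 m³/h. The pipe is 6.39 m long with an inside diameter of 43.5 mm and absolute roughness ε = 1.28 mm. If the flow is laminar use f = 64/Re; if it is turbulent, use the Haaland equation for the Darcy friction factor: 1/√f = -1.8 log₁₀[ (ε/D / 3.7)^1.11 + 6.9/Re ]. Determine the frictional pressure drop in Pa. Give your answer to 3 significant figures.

Q = 58.1 m³/h = 58.1/3600 = 0.01614 m³/s.
Cross-sectional area A = πD²/4 = π(0.0435)²/4 = 0.001486 m²; mean velocity V = Q/A = 0.01614/0.001486 = 10.86 m/s.
Reynolds number Re = ρVD/μ = 1260 · 10.86 · 0.0435 / 1.26 = 472.4.
Re < 2300 → laminar flow, so f = 64/Re = 64/472.4 = 0.1355 (the turbulent correlation is not needed).
Darcy-Weisbach: ΔP = f(L/D)(ρV²/2) = 0.1355·(6.39/0.0435)·(1260·10.86²/2) = 0.1355·146.9·7.429e+04 = 1.479e+06 Pa.

ΔP ≈ 1.48×10^6 Pa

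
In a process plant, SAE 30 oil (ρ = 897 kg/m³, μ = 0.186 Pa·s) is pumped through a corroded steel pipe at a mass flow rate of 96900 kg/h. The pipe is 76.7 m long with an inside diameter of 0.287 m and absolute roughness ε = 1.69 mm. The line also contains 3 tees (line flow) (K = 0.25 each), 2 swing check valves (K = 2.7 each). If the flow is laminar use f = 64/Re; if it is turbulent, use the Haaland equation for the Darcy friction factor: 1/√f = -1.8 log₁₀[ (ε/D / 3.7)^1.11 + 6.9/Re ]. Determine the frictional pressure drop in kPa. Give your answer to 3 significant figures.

ṁ = 96900 kg/h = 96900/3600 = 26.92 kg/s.
A = πD²/4 = π(0.287)²/4 = 0.06469 m²; mean velocity V = ṁ/(ρA) = 26.92/(897 · 0.06469) = 0.4638 m/s.
Reynolds number Re = ρVD/μ = 897 · 0.4638 · 0.287 / 0.186 = 642.
Re < 2300 → laminar flow, so f = 64/Re = 64/642 = 0.09969 (the turbulent correlation is not needed).
Total minor-loss coefficient ΣK = 3·0.25 + 2·2.7 = 6.15.
ΔP = [f·L/D + ΣK]·(ρV²/2) = [0.09969·76.7/0.287 + 6.15]·(897·0.4638²/2) = [26.64 + 6.15]·96.5 = 3164 Pa.
ΔP = 3164 Pa = 3.16 kPa.

ΔP ≈ 3.16 kPa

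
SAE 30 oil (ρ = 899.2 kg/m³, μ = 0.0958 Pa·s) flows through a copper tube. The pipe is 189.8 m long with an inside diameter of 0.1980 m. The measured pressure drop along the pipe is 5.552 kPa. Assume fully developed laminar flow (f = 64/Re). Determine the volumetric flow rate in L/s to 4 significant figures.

Q ≈ 11.52 L/s

For laminar flow, f = 64/Re with Re = ρVD/μ, so Darcy-Weisbach reduces to ΔP = 32μLV/D². Solving for V: V = ΔP·D²/(32μL) = 5552·(0.198)²/(32·0.0958·189.8) = 0.3741 m/s.
Check: Re = ρVD/μ = 899.2·0.3741·0.198/0.0958 = 695.2 < 2300, so the laminar assumption holds.
Q = V·A = 0.3741·(π/4·0.198²) = 0.01152 m³/s = 11.52 L/s.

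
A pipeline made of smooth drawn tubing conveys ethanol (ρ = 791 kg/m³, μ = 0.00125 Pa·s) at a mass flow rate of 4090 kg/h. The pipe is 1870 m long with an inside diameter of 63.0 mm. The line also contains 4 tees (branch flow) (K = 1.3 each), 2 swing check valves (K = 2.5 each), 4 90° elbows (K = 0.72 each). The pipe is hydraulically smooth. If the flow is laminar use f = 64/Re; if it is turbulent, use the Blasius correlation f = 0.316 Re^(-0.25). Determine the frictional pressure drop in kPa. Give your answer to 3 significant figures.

ṁ = 4090 kg/h = 4090/3600 = 1.136 kg/s.
A = πD²/4 = π(0.063)²/4 = 0.003117 m²; mean velocity V = ṁ/(ρA) = 1.136/(791 · 0.003117) = 0.4608 m/s.
Reynolds number Re = ρVD/μ = 791 · 0.4608 · 0.063 / 0.00125 = 1.837e+04.
Re > 4000 → turbulent. Smooth-pipe (Blasius): f = 0.316 Re^(-0.25) = 0.316/(1.837e+04)^0.25 = 0.02714.
Total minor-loss coefficient ΣK = 4·1.3 + 2·2.5 + 4·0.72 = 13.1.
ΔP = [f·L/D + ΣK]·(ρV²/2) = [0.02714·1870/0.063 + 13.1]·(791·0.4608²/2) = [805.7 + 13.1]·83.96 = 6.875e+04 Pa.
ΔP = 6.875e+04 Pa = 68.7 kPa.

ΔP ≈ 68.7 kPa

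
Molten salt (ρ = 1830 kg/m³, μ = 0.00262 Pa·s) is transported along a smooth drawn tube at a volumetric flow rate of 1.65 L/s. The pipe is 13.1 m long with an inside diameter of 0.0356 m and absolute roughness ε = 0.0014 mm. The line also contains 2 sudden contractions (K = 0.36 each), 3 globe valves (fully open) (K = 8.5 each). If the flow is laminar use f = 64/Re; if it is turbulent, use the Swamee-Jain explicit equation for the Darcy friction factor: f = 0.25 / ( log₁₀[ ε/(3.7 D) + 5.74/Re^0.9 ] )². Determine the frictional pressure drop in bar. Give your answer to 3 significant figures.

ΔP ≈ 0.861 bar

Q = 1.65 L/s = 1.65/1000 = 0.00165 m³/s.
Cross-sectional area A = πD²/4 = π(0.0356)²/4 = 0.0009954 m²; mean velocity V = Q/A = 0.00165/0.0009954 = 1.658 m/s.
Reynolds number Re = ρVD/μ = 1830 · 1.658 · 0.0356 / 0.00262 = 4.122e+04.
Re > 4000 → turbulent. Relative roughness ε/D = 1.4e-06/0.0356 = 3.93e-05. Swamee-Jain: f = 0.25/(log₁₀[3.93e-05/3.7 + 5.74/4.122e+04^0.9])² = 0.25/(log₁₀[1.06e-05 + 0.000403])² = 0.25/(-3.383)² = 0.02184.
Total minor-loss coefficient ΣK = 2·0.36 + 3·8.5 = 26.2.
ΔP = [f·L/D + ΣK]·(ρV²/2) = [0.02184·13.1/0.0356 + 26.2]·(1830·1.658²/2) = [8.036 + 26.2]·2514 = 8.613e+04 Pa.
ΔP = 8.613e+04 Pa = 0.861 bar.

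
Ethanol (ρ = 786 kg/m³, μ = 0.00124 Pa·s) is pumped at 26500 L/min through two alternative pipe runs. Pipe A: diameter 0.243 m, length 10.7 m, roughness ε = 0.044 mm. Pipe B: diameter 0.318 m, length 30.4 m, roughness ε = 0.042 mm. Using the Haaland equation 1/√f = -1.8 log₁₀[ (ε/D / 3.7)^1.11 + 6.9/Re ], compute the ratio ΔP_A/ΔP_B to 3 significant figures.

ΔP_A/ΔP_B ≈ 1.40

Pipe A: V = Q/A = 0.4417/0.04638 = 9.523 m/s; Re = 1.467e+06; ε/D = 0.000181; Haaland → f = 0.01412; ΔP_A = f(L/D)(ρV²/2) = 2.216e+04 Pa.
Pipe B: V = Q/A = 0.4417/0.07942 = 5.561 m/s; Re = 1.121e+06; ε/D = 0.000132; Haaland → f = 0.01367; ΔP_B = f(L/D)(ρV²/2) = 1.588e+04 Pa.
ΔP_A/ΔP_B = 2.216e+04/1.588e+04 = 1.40.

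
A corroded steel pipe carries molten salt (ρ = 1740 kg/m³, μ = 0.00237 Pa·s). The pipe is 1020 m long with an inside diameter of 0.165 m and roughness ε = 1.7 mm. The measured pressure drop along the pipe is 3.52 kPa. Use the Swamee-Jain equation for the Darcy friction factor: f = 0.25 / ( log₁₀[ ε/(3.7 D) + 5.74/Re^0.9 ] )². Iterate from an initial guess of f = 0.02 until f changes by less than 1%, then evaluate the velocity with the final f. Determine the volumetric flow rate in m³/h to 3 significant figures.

Rearranging Darcy-Weisbach: V = √(2·ΔP·D/(f·L·ρ)). With ε/D = 0.0017/0.165 = 0.0103, iterate starting from f = 0.02:
  f = 0.02 → V = √(2·3520·0.165/(0.02·1020·1740)) = 0.1809 m/s; Re = ρVD/μ = 2.191e+04; f → 0.04143
  f = 0.04143 → V = 0.1257 m/s; Re = 1.523e+04; f → 0.04257
  f = 0.04257 → V = 0.124 m/s; Re = 1.502e+04; f → 0.04262
Converged (Δf/f < 1%). With the final f = 0.04262: V = √(2·3520·0.165/(0.04262·1020·1740)) = 0.1239 m/s.
Q = V·A = 0.1239·(π/4·0.165²) = 0.00265 m³/s = 9.54 m³/h.

Q ≈ 9.54 m³/h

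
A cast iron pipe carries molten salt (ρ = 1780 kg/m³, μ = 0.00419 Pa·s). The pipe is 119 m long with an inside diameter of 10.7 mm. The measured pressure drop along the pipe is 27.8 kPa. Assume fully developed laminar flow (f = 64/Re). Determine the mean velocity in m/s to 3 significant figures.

V ≈ 0.199 m/s

For laminar flow, f = 64/Re with Re = ρVD/μ, so Darcy-Weisbach reduces to ΔP = 32μLV/D². Solving for V: V = ΔP·D²/(32μL) = 2.78e+04·(0.0107)²/(32·0.00419·119) = 0.1995 m/s.
Check: Re = ρVD/μ = 1780·0.1995·0.0107/0.00419 = 906.8 < 2300, so the laminar assumption holds.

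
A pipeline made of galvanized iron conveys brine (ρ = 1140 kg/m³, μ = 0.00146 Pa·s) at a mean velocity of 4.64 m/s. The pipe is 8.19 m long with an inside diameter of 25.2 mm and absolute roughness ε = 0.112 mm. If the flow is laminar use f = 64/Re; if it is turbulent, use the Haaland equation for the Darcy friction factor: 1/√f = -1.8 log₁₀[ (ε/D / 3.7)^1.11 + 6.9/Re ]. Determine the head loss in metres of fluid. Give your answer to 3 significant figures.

h_f ≈ 10.8 m

Reynolds number Re = ρVD/μ = 1140 · 4.64 · 0.0252 / 0.00146 = 9.13e+04.
Re > 4000 → turbulent. Relative roughness ε/D = 0.000112/0.0252 = 0.00444. Haaland: 1/√f = -1.8 log₁₀[(0.00444/3.7)^1.11 + 6.9/9.13e+04] = -1.8 log₁₀[0.000573 + 7.56e-05] = 5.738, so f = 0.03037.
Darcy-Weisbach: ΔP = f(L/D)(ρV²/2) = 0.03037·(8.19/0.0252)·(1140·4.64²/2) = 0.03037·325·1.227e+04 = 1.211e+05 Pa.
Head loss h_f = ΔP/(ρg) = 1.211e+05/(1140·9.81) = 10.8 m.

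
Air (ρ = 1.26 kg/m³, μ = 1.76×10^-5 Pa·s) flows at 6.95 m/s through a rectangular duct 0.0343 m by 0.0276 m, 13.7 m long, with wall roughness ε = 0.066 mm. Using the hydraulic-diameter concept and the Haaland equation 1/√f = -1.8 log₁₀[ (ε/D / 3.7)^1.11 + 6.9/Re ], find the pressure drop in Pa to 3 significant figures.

Hydraulic diameter D_h = 4A/P = 4·(0.0343·0.0276)/(2·(0.0343+0.0276)) = 0.003787/0.1238 = 0.03059 m.
Re = ρVD_h/μ = 1.26·6.95·0.03059/1.76e-05 = 1.522e+04.
ε/D_h = 6.6e-05/0.03059 = 0.00216; Haaland gives 1/√f = -1.8 log₁₀[0.000257+0.000453] = 5.667, so f = 0.03114.
ΔP = f(L/D_h)(ρV²/2) = 0.03114·13.7/0.03059·30.43 = 424.4 Pa.

ΔP ≈ 424 Pa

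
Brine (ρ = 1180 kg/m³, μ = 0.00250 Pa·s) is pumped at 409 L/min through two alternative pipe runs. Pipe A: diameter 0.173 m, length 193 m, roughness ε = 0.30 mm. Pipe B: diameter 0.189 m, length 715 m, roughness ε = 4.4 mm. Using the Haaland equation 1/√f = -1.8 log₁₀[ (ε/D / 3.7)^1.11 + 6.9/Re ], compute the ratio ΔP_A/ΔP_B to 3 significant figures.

ΔP_A/ΔP_B ≈ 0.222

Pipe A: V = Q/A = 0.006817/0.02351 = 0.29 m/s; Re = 2.368e+04; ε/D = 0.00173; Haaland → f = 0.02822; ΔP_A = f(L/D)(ρV²/2) = 1562 Pa.
Pipe B: V = Q/A = 0.006817/0.02806 = 0.243 m/s; Re = 2.168e+04; ε/D = 0.0233; Haaland → f = 0.05329; ΔP_B = f(L/D)(ρV²/2) = 7022 Pa.
ΔP_A/ΔP_B = 1562/7022 = 0.222.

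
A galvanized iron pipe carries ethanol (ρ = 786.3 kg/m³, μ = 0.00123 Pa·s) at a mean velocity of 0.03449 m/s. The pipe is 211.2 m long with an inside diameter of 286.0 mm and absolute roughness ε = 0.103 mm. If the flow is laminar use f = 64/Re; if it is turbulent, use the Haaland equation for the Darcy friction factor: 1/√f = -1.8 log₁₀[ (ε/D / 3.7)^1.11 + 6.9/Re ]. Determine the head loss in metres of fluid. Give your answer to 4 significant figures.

Reynolds number Re = ρVD/μ = 786.3 · 0.03449 · 0.286 / 0.00123 = 6306.
Re > 4000 → turbulent. Relative roughness ε/D = 0.000103/0.286 = 0.00036. Haaland: 1/√f = -1.8 log₁₀[(0.00036/3.7)^1.11 + 6.9/6306] = -1.8 log₁₀[3.52e-05 + 0.00109] = 5.305, so f = 0.03554.
Darcy-Weisbach: ΔP = f(L/D)(ρV²/2) = 0.03554·(211.2/0.286)·(786.3·0.03449²/2) = 0.03554·738.5·0.4677 = 12.27 Pa.
Head loss h_f = ΔP/(ρg) = 12.27/(786.3·9.81) = 0.001591 m.

h_f ≈ 0.001591 m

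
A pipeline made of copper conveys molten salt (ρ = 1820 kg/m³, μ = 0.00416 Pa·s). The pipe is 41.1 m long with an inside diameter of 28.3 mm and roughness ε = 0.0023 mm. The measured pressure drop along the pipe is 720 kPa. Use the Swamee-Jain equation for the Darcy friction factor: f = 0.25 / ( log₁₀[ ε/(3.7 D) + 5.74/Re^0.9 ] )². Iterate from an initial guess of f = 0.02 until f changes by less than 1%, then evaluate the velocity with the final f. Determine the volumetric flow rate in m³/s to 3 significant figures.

Rearranging Darcy-Weisbach: V = √(2·ΔP·D/(f·L·ρ)). With ε/D = 2.3e-06/0.0283 = 8.13e-05, iterate starting from f = 0.02:
  f = 0.02 → V = √(2·7.2e+05·0.0283/(0.02·41.1·1820)) = 5.219 m/s; Re = ρVD/μ = 6.462e+04; f → 0.01999
Converged (Δf/f < 1%). With the final f = 0.01999: V = √(2·7.2e+05·0.0283/(0.01999·41.1·1820)) = 5.22 m/s.
Q = V·A = 5.22·(π/4·0.0283²) = 0.003284 m³/s = 0.00328 m³/s.

Q ≈ 0.00328 m³/s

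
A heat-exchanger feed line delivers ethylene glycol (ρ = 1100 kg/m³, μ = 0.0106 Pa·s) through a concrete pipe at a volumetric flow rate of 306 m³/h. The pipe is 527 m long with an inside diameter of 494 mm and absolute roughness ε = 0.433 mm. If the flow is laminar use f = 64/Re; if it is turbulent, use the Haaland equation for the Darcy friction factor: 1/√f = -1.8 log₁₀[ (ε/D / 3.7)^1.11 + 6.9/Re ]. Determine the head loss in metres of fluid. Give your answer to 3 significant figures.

Q = 306 m³/h = 306/3600 = 0.085 m³/s.
Cross-sectional area A = πD²/4 = π(0.494)²/4 = 0.1917 m²; mean velocity V = Q/A = 0.085/0.1917 = 0.4435 m/s.
Reynolds number Re = ρVD/μ = 1100 · 0.4435 · 0.494 / 0.0106 = 2.273e+04.
Re > 4000 → turbulent. Relative roughness ε/D = 0.000433/0.494 = 0.000877. Haaland: 1/√f = -1.8 log₁₀[(0.000877/3.7)^1.11 + 6.9/2.273e+04] = -1.8 log₁₀[9.46e-05 + 0.000304] = 6.12, so f = 0.0267.
Darcy-Weisbach: ΔP = f(L/D)(ρV²/2) = 0.0267·(527/0.494)·(1100·0.4435²/2) = 0.0267·1067·108.2 = 3081 Pa.
Head loss h_f = ΔP/(ρg) = 3081/(1100·9.81) = 0.286 m.

h_f ≈ 0.286 m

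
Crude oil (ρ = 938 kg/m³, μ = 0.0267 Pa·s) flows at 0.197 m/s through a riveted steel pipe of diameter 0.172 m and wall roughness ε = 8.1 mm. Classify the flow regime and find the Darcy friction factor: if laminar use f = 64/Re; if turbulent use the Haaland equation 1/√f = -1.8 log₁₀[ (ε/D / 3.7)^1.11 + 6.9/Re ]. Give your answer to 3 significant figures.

f ≈ 0.0538

Re = ρVD/μ = 938·0.197·0.172/0.0267 = 1190.
Re < 2300 → laminar, so f = 64/Re = 0.05376 (roughness is irrelevant in laminar flow).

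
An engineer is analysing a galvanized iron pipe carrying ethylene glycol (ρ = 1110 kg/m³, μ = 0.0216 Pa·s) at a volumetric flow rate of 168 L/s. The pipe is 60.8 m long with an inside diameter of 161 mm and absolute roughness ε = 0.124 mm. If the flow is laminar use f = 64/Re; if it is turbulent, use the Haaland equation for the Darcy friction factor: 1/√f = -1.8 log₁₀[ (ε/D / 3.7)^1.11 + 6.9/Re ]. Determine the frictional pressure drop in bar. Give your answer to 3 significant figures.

Q = 168 L/s = 168/1000 = 0.168 m³/s.
Cross-sectional area A = πD²/4 = π(0.161)²/4 = 0.02036 m²; mean velocity V = Q/A = 0.168/0.02036 = 8.252 m/s.
Reynolds number Re = ρVD/μ = 1110 · 8.252 · 0.161 / 0.0216 = 6.828e+04.
Re > 4000 → turbulent. Relative roughness ε/D = 0.000124/0.161 = 0.00077. Haaland: 1/√f = -1.8 log₁₀[(0.00077/3.7)^1.11 + 6.9/6.828e+04] = -1.8 log₁₀[8.19e-05 + 0.000101] = 6.728, so f = 0.02209.
Darcy-Weisbach: ΔP = f(L/D)(ρV²/2) = 0.02209·(60.8/0.161)·(1110·8.252²/2) = 0.02209·377.6·3.779e+04 = 3.153e+05 Pa.
ΔP = 3.153e+05 Pa = 3.15 bar.

ΔP ≈ 3.15 bar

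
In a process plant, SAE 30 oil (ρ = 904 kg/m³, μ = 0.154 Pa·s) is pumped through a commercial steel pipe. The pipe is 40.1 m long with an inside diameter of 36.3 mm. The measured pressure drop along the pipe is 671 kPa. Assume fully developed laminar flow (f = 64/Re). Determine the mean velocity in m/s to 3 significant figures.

For laminar flow, f = 64/Re with Re = ρVD/μ, so Darcy-Weisbach reduces to ΔP = 32μLV/D². Solving for V: V = ΔP·D²/(32μL) = 6.71e+05·(0.0363)²/(32·0.154·40.1) = 4.474 m/s.
Check: Re = ρVD/μ = 904·4.474·0.0363/0.154 = 953.4 < 2300, so the laminar assumption holds.

V ≈ 4.47 m/s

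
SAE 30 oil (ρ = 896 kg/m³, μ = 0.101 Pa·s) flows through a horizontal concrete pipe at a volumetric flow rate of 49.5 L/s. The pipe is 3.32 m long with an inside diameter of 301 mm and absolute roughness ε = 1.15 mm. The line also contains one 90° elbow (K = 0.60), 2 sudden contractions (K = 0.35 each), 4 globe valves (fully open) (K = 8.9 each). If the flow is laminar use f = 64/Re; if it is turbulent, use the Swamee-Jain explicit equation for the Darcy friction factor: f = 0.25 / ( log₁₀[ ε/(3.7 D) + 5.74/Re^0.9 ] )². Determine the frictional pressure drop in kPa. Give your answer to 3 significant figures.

Q = 49.5 L/s = 49.5/1000 = 0.0495 m³/s.
Cross-sectional area A = πD²/4 = π(0.301)²/4 = 0.07116 m²; mean velocity V = Q/A = 0.0495/0.07116 = 0.6956 m/s.
Reynolds number Re = ρVD/μ = 896 · 0.6956 · 0.301 / 0.101 = 1858.
Re < 2300 → laminar flow, so f = 64/Re = 64/1858 = 0.03445 (the turbulent correlation is not needed).
Total minor-loss coefficient ΣK = 1·0.6 + 2·0.35 + 4·8.9 = 36.9.
ΔP = [f·L/D + ΣK]·(ρV²/2) = [0.03445·3.32/0.301 + 36.9]·(896·0.6956²/2) = [0.38 + 36.9]·216.8 = 8082 Pa.
ΔP = 8082 Pa = 8.08 kPa.

ΔP ≈ 8.08 kPa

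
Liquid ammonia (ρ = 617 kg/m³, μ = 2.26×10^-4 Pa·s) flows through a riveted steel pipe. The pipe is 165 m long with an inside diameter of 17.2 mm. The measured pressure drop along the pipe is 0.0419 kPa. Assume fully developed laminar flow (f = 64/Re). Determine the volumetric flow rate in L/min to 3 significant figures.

Q ≈ 0.145 L/min

For laminar flow, f = 64/Re with Re = ρVD/μ, so Darcy-Weisbach reduces to ΔP = 32μLV/D². Solving for V: V = ΔP·D²/(32μL) = 41.9·(0.0172)²/(32·0.000226·165) = 0.01039 m/s.
Check: Re = ρVD/μ = 617·0.01039·0.0172/0.000226 = 487.8 < 2300, so the laminar assumption holds.
Q = V·A = 0.01039·(π/4·0.0172²) = 2.414e-06 m³/s = 0.145 L/min.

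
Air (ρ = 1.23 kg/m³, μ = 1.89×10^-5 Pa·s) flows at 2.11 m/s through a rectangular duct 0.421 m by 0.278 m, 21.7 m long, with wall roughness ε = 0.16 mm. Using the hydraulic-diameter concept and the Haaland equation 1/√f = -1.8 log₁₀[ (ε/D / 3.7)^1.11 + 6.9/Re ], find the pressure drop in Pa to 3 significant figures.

ΔP ≈ 3.99 Pa

Hydraulic diameter D_h = 4A/P = 4·(0.421·0.278)/(2·(0.421+0.278)) = 0.4682/1.398 = 0.3349 m.
Re = ρVD_h/μ = 1.23·2.11·0.3349/1.89e-05 = 4.598e+04.
ε/D_h = 0.00016/0.3349 = 0.000478; Haaland gives 1/√f = -1.8 log₁₀[4.82e-05+0.00015] = 6.665, so f = 0.02251.
ΔP = f(L/D_h)(ρV²/2) = 0.02251·21.7/0.3349·2.738 = 3.994 Pa.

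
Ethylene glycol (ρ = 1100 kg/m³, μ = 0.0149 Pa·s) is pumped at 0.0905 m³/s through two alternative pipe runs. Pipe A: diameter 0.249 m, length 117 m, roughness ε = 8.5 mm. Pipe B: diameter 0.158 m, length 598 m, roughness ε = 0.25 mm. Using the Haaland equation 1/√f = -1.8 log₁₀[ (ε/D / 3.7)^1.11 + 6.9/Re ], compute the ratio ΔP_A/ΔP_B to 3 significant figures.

ΔP_A/ΔP_B ≈ 0.0492

Pipe A: V = Q/A = 0.0905/0.0487 = 1.858 m/s; Re = 3.416e+04; ε/D = 0.0341; Haaland → f = 0.06134; ΔP_A = f(L/D)(ρV²/2) = 5.475e+04 Pa.
Pipe B: V = Q/A = 0.0905/0.01961 = 4.616 m/s; Re = 5.384e+04; ε/D = 0.00158; Haaland → f = 0.02508; ΔP_B = f(L/D)(ρV²/2) = 1.112e+06 Pa.
ΔP_A/ΔP_B = 5.475e+04/1.112e+06 = 0.0492.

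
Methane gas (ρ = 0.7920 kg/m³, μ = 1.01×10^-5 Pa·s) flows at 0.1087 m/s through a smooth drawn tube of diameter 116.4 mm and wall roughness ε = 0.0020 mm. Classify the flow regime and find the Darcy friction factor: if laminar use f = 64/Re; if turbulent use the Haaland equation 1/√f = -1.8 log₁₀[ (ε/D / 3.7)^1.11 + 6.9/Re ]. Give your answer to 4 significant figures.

f ≈ 0.06451

Re = ρVD/μ = 0.792·0.1087·0.1164/1.01e-05 = 992.2.
Re < 2300 → laminar, so f = 64/Re = 0.06451 (roughness is irrelevant in laminar flow).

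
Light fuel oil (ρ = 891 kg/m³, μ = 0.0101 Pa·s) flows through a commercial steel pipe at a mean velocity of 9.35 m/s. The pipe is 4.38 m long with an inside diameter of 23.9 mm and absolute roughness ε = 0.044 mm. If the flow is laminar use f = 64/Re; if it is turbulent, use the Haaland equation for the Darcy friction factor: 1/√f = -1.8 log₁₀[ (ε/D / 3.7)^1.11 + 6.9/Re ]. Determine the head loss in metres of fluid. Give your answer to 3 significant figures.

Reynolds number Re = ρVD/μ = 891 · 9.35 · 0.0239 / 0.0101 = 1.971e+04.
Re > 4000 → turbulent. Relative roughness ε/D = 4.4e-05/0.0239 = 0.00184. Haaland: 1/√f = -1.8 log₁₀[(0.00184/3.7)^1.11 + 6.9/1.971e+04] = -1.8 log₁₀[0.000216 + 0.00035] = 5.846, so f = 0.02926.
Darcy-Weisbach: ΔP = f(L/D)(ρV²/2) = 0.02926·(4.38/0.0239)·(891·9.35²/2) = 0.02926·183.3·3.895e+04 = 2.089e+05 Pa.
Head loss h_f = ΔP/(ρg) = 2.089e+05/(891·9.81) = 23.9 m.

h_f ≈ 23.9 m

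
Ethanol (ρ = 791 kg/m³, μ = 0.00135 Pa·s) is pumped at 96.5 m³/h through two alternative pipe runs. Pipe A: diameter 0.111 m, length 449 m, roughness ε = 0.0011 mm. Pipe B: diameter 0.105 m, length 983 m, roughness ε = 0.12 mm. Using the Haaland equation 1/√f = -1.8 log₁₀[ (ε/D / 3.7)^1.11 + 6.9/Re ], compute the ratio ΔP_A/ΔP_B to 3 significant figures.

Pipe A: V = Q/A = 0.02681/0.009677 = 2.77 m/s; Re = 1.802e+05; ε/D = 9.91e-06; Haaland → f = 0.01587; ΔP_A = f(L/D)(ρV²/2) = 1.949e+05 Pa.
Pipe B: V = Q/A = 0.02681/0.008659 = 3.096 m/s; Re = 1.905e+05; ε/D = 0.00114; Haaland → f = 0.02152; ΔP_B = f(L/D)(ρV²/2) = 7.635e+05 Pa.
ΔP_A/ΔP_B = 1.949e+05/7.635e+05 = 0.255.

ΔP_A/ΔP_B ≈ 0.255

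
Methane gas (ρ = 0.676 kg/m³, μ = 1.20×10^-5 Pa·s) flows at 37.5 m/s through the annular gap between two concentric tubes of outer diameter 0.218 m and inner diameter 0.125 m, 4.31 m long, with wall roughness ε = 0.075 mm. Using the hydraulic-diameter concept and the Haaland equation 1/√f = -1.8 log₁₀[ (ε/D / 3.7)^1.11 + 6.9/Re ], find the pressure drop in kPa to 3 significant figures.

ΔP ≈ 0.443 kPa

Hydraulic diameter D_h = 4A/P = D_o - D_i = 0.218 - 0.125 = 0.093 m.
Re = ρVD_h/μ = 0.676·37.5·0.093/1.2e-05 = 1.965e+05.
ε/D_h = 7.5e-05/0.093 = 0.000806; Haaland gives 1/√f = -1.8 log₁₀[8.62e-05+3.51e-05] = 7.049, so f = 0.02013.
ΔP = f(L/D_h)(ρV²/2) = 0.02013·4.31/0.093·475.3 = 443.3 Pa.
ΔP = 0.443 kPa.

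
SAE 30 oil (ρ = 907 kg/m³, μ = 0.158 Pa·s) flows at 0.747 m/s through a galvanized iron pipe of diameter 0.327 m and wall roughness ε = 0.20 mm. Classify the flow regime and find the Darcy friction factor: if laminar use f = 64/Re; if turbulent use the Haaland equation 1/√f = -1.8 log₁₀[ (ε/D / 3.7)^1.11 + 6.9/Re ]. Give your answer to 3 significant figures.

Re = ρVD/μ = 907·0.747·0.327/0.158 = 1402.
Re < 2300 → laminar, so f = 64/Re = 0.04564 (roughness is irrelevant in laminar flow).

f ≈ 0.0456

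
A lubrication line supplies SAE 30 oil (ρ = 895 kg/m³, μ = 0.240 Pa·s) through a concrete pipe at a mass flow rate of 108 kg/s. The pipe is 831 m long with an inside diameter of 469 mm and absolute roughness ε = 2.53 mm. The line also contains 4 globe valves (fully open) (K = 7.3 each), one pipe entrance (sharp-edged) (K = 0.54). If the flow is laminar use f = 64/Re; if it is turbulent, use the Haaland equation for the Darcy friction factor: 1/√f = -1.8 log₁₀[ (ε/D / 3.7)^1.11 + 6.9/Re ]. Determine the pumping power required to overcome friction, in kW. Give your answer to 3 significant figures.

A = πD²/4 = π(0.469)²/4 = 0.1728 m²; mean velocity V = ṁ/(ρA) = 108/(895 · 0.1728) = 0.6985 m/s.
Reynolds number Re = ρVD/μ = 895 · 0.6985 · 0.469 / 0.24 = 1222.
Re < 2300 → laminar flow, so f = 64/Re = 64/1222 = 0.05239 (the turbulent correlation is not needed).
Total minor-loss coefficient ΣK = 4·7.3 + 1·0.54 = 29.7.
ΔP = [f·L/D + ΣK]·(ρV²/2) = [0.05239·831/0.469 + 29.7]·(895·0.6985²/2) = [92.82 + 29.7]·218.3 = 2.676e+04 Pa.
Q = ṁ/ρ = 108/895 = 0.1207 m³/s.
Pumping power P = QΔP = 0.1207·2.676e+04 = 3229 W = 3.23 kW.

P ≈ 3.23 kW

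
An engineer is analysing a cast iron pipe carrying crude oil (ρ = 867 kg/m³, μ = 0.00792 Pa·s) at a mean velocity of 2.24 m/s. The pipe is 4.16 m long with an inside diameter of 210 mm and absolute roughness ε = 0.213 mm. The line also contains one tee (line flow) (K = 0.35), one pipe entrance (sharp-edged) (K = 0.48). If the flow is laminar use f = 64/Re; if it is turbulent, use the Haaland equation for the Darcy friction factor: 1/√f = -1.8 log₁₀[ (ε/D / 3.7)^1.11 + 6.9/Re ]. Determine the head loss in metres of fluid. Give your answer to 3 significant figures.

Reynolds number Re = ρVD/μ = 867 · 2.24 · 0.21 / 0.00792 = 5.149e+04.
Re > 4000 → turbulent. Relative roughness ε/D = 0.000213/0.21 = 0.00101. Haaland: 1/√f = -1.8 log₁₀[(0.00101/3.7)^1.11 + 6.9/5.149e+04] = -1.8 log₁₀[0.000111 + 0.000134] = 6.499, so f = 0.02368.
Total minor-loss coefficient ΣK = 1·0.35 + 1·0.48 = 0.83.
ΔP = [f·L/D + ΣK]·(ρV²/2) = [0.02368·4.16/0.21 + 0.83]·(867·2.24²/2) = [0.469 + 0.83]·2175 = 2826 Pa.
Head loss h_f = ΔP/(ρg) = 2826/(867·9.81) = 0.332 m.

h_f ≈ 0.332 m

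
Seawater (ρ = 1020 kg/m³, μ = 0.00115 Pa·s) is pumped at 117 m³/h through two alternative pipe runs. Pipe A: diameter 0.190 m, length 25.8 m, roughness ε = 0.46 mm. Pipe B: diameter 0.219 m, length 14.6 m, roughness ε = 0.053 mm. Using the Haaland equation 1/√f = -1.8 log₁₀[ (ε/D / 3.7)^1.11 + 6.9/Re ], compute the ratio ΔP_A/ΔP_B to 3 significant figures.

ΔP_A/ΔP_B ≈ 5.21

Pipe A: V = Q/A = 0.0325/0.02835 = 1.146 m/s; Re = 1.932e+05; ε/D = 0.00242; Haaland → f = 0.02542; ΔP_A = f(L/D)(ρV²/2) = 2313 Pa.
Pipe B: V = Q/A = 0.0325/0.03767 = 0.8628 m/s; Re = 1.676e+05; ε/D = 0.000242; Haaland → f = 0.01754; ΔP_B = f(L/D)(ρV²/2) = 443.9 Pa.
ΔP_A/ΔP_B = 2313/443.9 = 5.21.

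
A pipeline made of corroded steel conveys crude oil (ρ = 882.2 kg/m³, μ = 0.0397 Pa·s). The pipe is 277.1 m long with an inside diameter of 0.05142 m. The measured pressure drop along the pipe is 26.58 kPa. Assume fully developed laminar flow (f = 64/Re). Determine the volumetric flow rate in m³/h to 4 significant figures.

Q ≈ 1.492 m³/h

For laminar flow, f = 64/Re with Re = ρVD/μ, so Darcy-Weisbach reduces to ΔP = 32μLV/D². Solving for V: V = ΔP·D²/(32μL) = 2.658e+04·(0.05142)²/(32·0.0397·277.1) = 0.1996 m/s.
Check: Re = ρVD/μ = 882.2·0.1996·0.05142/0.0397 = 228.1 < 2300, so the laminar assumption holds.
Q = V·A = 0.1996·(π/4·0.05142²) = 0.0004146 m³/s = 1.492 m³/h.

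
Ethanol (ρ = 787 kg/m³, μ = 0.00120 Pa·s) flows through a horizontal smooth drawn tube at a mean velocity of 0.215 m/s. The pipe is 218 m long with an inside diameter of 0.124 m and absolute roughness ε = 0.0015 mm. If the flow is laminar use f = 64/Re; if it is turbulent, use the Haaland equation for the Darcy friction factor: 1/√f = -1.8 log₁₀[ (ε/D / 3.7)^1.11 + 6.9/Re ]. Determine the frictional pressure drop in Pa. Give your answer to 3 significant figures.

ΔP ≈ 852 Pa

Reynolds number Re = ρVD/μ = 787 · 0.215 · 0.124 / 0.0012 = 1.748e+04.
Re > 4000 → turbulent. Relative roughness ε/D = 1.5e-06/0.124 = 1.21e-05. Haaland: 1/√f = -1.8 log₁₀[(1.21e-05/3.7)^1.11 + 6.9/1.748e+04] = -1.8 log₁₀[8.15e-07 + 0.000395] = 6.125, so f = 0.02665.
Darcy-Weisbach: ΔP = f(L/D)(ρV²/2) = 0.02665·(218/0.124)·(787·0.215²/2) = 0.02665·1758·18.19 = 852.3 Pa.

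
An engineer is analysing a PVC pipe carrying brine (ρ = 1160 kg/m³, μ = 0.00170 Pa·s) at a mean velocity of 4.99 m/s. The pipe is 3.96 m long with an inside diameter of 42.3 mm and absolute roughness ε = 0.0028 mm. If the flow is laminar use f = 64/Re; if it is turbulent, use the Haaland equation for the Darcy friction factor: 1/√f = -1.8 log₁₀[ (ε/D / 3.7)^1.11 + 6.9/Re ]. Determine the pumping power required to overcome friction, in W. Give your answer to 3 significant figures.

P ≈ 160 W

Reynolds number Re = ρVD/μ = 1160 · 4.99 · 0.0423 / 0.0017 = 1.44e+05.
Re > 4000 → turbulent. Relative roughness ε/D = 2.8e-06/0.0423 = 6.62e-05. Haaland: 1/√f = -1.8 log₁₀[(6.62e-05/3.7)^1.11 + 6.9/1.44e+05] = -1.8 log₁₀[5.38e-06 + 4.79e-05] = 7.692, so f = 0.0169.
Darcy-Weisbach: ΔP = f(L/D)(ρV²/2) = 0.0169·(3.96/0.0423)·(1160·4.99²/2) = 0.0169·93.62·1.444e+04 = 2.285e+04 Pa.
Q = V·A = 4.99·0.001405 = 0.007012 m³/s.
Pumping power P = QΔP = 0.007012·2.285e+04 = 160.2 W = 160 W.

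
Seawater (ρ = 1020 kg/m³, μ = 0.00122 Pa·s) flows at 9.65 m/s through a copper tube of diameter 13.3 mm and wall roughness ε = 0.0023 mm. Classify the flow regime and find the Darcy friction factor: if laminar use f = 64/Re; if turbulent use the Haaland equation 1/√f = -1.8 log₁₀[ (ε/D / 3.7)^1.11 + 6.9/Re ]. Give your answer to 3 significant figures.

Re = ρVD/μ = 1020·9.65·0.0133/0.00122 = 1.073e+05.
Re > 4000 → turbulent. ε/D = 2.3e-06/0.0133 = 0.000173; Haaland: 1/√f = -1.8 log₁₀[1.56e-05 + 6.43e-05] = 7.375, so f = 0.01838.

f ≈ 0.0184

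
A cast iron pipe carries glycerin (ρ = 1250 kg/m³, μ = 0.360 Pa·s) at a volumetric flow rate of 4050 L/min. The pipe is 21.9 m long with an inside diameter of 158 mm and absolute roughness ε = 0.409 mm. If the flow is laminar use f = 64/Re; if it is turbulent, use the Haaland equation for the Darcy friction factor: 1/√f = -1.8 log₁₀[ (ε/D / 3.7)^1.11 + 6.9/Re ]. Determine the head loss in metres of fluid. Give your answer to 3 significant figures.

h_f ≈ 2.84 m

Q = 4050 L/min = 4050/60000 = 0.0675 m³/s.
Cross-sectional area A = πD²/4 = π(0.158)²/4 = 0.01961 m²; mean velocity V = Q/A = 0.0675/0.01961 = 3.443 m/s.
Reynolds number Re = ρVD/μ = 1250 · 3.443 · 0.158 / 0.36 = 1889.
Re < 2300 → laminar flow, so f = 64/Re = 64/1889 = 0.03389 (the turbulent correlation is not needed).
Darcy-Weisbach: ΔP = f(L/D)(ρV²/2) = 0.03389·(21.9/0.158)·(1250·3.443²/2) = 0.03389·138.6·7408 = 3.479e+04 Pa.
Head loss h_f = ΔP/(ρg) = 3.479e+04/(1250·9.81) = 2.84 m.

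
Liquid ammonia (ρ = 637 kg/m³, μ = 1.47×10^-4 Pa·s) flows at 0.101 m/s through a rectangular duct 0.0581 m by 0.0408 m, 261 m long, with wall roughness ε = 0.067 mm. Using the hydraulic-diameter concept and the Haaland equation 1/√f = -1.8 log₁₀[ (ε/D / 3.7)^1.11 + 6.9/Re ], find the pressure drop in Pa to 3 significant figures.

ΔP ≈ 498 Pa

Hydraulic diameter D_h = 4A/P = 4·(0.0581·0.0408)/(2·(0.0581+0.0408)) = 0.009482/0.1978 = 0.04794 m.
Re = ρVD_h/μ = 637·0.101·0.04794/0.000147 = 2.098e+04.
ε/D_h = 6.7e-05/0.04794 = 0.0014; Haaland gives 1/√f = -1.8 log₁₀[0.000159+0.000329] = 5.961, so f = 0.02814.
ΔP = f(L/D_h)(ρV²/2) = 0.02814·261/0.04794·3.249 = 497.8 Pa.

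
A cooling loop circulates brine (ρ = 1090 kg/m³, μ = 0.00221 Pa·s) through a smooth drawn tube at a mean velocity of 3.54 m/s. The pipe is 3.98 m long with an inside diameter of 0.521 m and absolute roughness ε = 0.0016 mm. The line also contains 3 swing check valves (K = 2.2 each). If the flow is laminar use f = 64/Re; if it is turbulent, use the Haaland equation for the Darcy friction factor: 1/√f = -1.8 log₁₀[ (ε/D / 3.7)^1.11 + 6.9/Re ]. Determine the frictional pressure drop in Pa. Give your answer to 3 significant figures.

Reynolds number Re = ρVD/μ = 1090 · 3.54 · 0.521 / 0.00221 = 9.097e+05.
Re > 4000 → turbulent. Relative roughness ε/D = 1.6e-06/0.521 = 3.07e-06. Haaland: 1/√f = -1.8 log₁₀[(3.07e-06/3.7)^1.11 + 6.9/9.097e+05] = -1.8 log₁₀[1.78e-07 + 7.59e-06] = 9.198, so f = 0.01182.
Total minor-loss coefficient ΣK = 3·2.2 = 6.6.
ΔP = [f·L/D + ΣK]·(ρV²/2) = [0.01182·3.98/0.521 + 6.6]·(1090·3.54²/2) = [0.0903 + 6.6]·6830 = 4.569e+04 Pa.

ΔP ≈ 45700 Pa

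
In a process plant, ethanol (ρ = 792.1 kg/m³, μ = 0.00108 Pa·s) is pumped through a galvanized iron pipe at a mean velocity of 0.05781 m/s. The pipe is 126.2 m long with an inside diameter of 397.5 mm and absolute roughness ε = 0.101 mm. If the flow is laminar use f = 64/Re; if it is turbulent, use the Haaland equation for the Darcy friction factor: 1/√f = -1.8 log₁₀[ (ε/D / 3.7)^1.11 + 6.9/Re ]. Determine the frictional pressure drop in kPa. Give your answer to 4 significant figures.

ΔP ≈ 0.01147 kPa

Reynolds number Re = ρVD/μ = 792.1 · 0.05781 · 0.3975 / 0.00108 = 1.685e+04.
Re > 4000 → turbulent. Relative roughness ε/D = 0.000101/0.3975 = 0.000254. Haaland: 1/√f = -1.8 log₁₀[(0.000254/3.7)^1.11 + 6.9/1.685e+04] = -1.8 log₁₀[2.39e-05 + 0.000409] = 6.054, so f = 0.02729.
Darcy-Weisbach: ΔP = f(L/D)(ρV²/2) = 0.02729·(126.2/0.3975)·(792.1·0.05781²/2) = 0.02729·317.5·1.324 = 11.47 Pa.
ΔP = 11.47 Pa = 0.01147 kPa.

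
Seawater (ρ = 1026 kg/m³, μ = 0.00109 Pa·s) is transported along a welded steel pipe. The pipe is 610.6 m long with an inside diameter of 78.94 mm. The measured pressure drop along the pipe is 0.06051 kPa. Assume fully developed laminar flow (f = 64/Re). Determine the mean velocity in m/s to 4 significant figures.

V ≈ 0.01770 m/s

For laminar flow, f = 64/Re with Re = ρVD/μ, so Darcy-Weisbach reduces to ΔP = 32μLV/D². Solving for V: V = ΔP·D²/(32μL) = 60.51·(0.07894)²/(32·0.00109·610.6) = 0.0177 m/s.
Check: Re = ρVD/μ = 1026·0.0177·0.07894/0.00109 = 1316 < 2300, so the laminar assumption holds.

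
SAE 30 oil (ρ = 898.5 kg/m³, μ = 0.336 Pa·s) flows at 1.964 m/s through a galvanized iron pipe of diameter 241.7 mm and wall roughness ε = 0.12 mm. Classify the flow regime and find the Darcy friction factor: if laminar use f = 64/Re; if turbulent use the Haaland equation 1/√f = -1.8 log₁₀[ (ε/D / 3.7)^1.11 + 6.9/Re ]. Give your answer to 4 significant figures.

f ≈ 0.05042

Re = ρVD/μ = 898.5·1.964·0.2417/0.336 = 1269.
Re < 2300 → laminar, so f = 64/Re = 0.05042 (roughness is irrelevant in laminar flow).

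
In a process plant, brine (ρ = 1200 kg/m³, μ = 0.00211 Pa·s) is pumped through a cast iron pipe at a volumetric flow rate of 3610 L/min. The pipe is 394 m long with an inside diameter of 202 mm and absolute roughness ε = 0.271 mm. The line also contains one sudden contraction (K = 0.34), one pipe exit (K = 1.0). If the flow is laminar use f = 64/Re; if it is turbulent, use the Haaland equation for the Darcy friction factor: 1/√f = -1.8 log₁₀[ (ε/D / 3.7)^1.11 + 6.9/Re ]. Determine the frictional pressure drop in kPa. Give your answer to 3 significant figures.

Q = 3610 L/min = 3610/60000 = 0.06017 m³/s.
Cross-sectional area A = πD²/4 = π(0.202)²/4 = 0.03205 m²; mean velocity V = Q/A = 0.06017/0.03205 = 1.877 m/s.
Reynolds number Re = ρVD/μ = 1200 · 1.877 · 0.202 / 0.00211 = 2.157e+05.
Re > 4000 → turbulent. Relative roughness ε/D = 0.000271/0.202 = 0.00134. Haaland: 1/√f = -1.8 log₁₀[(0.00134/3.7)^1.11 + 6.9/2.157e+05] = -1.8 log₁₀[0.000152 + 3.2e-05] = 6.725, so f = 0.02211.
Total minor-loss coefficient ΣK = 1·0.34 + 1·1 = 1.34.
ΔP = [f·L/D + ΣK]·(ρV²/2) = [0.02211·394/0.202 + 1.34]·(1200·1.877²/2) = [43.13 + 1.34]·2115 = 9.405e+04 Pa.
ΔP = 9.405e+04 Pa = 94.1 kPa.

ΔP ≈ 94.1 kPa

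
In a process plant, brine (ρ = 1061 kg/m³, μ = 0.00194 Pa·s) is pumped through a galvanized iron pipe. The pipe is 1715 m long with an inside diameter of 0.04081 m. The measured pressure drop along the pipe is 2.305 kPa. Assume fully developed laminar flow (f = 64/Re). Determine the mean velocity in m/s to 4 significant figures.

V ≈ 0.03606 m/s

For laminar flow, f = 64/Re with Re = ρVD/μ, so Darcy-Weisbach reduces to ΔP = 32μLV/D². Solving for V: V = ΔP·D²/(32μL) = 2305·(0.04081)²/(32·0.00194·1715) = 0.03606 m/s.
Check: Re = ρVD/μ = 1061·0.03606·0.04081/0.00194 = 804.8 < 2300, so the laminar assumption holds.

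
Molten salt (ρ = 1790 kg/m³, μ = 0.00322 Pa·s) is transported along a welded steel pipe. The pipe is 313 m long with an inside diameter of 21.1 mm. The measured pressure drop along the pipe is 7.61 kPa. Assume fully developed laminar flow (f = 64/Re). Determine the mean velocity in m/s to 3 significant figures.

V ≈ 0.105 m/s

For laminar flow, f = 64/Re with Re = ρVD/μ, so Darcy-Weisbach reduces to ΔP = 32μLV/D². Solving for V: V = ΔP·D²/(32μL) = 7610·(0.0211)²/(32·0.00322·313) = 0.1051 m/s.
Check: Re = ρVD/μ = 1790·0.1051·0.0211/0.00322 = 1232 < 2300, so the laminar assumption holds.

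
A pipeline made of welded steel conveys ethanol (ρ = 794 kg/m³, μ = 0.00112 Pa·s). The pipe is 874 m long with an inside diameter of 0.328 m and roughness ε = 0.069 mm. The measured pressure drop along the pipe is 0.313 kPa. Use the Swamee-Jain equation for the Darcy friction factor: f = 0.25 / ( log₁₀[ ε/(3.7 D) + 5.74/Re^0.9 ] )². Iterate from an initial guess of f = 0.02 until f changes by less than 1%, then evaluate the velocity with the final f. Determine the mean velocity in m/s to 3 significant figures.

Rearranging Darcy-Weisbach: V = √(2·ΔP·D/(f·L·ρ)). With ε/D = 6.9e-05/0.328 = 0.00021, iterate starting from f = 0.02:
  f = 0.02 → V = √(2·313·0.328/(0.02·874·794)) = 0.1216 m/s; Re = ρVD/μ = 2.828e+04; f → 0.02432
  f = 0.02432 → V = 0.1103 m/s; Re = 2.565e+04; f → 0.02486
  f = 0.02486 → V = 0.1091 m/s; Re = 2.537e+04; f → 0.02492
Converged (Δf/f < 1%). With the final f = 0.02492: V = √(2·313·0.328/(0.02492·874·794)) = 0.109 m/s.

V ≈ 0.109 m/s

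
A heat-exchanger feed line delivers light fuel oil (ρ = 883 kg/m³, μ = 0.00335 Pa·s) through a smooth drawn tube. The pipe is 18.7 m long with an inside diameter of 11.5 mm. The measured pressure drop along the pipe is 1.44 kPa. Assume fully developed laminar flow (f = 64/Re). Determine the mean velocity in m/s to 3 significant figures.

V ≈ 0.0950 m/s

For laminar flow, f = 64/Re with Re = ρVD/μ, so Darcy-Weisbach reduces to ΔP = 32μLV/D². Solving for V: V = ΔP·D²/(32μL) = 1440·(0.0115)²/(32·0.00335·18.7) = 0.095 m/s.
Check: Re = ρVD/μ = 883·0.095·0.0115/0.00335 = 288 < 2300, so the laminar assumption holds.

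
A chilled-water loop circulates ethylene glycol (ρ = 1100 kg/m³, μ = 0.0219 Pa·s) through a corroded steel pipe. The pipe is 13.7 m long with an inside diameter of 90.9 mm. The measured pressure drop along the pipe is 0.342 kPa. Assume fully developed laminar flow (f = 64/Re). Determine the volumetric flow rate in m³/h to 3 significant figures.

For laminar flow, f = 64/Re with Re = ρVD/μ, so Darcy-Weisbach reduces to ΔP = 32μLV/D². Solving for V: V = ΔP·D²/(32μL) = 342·(0.0909)²/(32·0.0219·13.7) = 0.2943 m/s.
Check: Re = ρVD/μ = 1100·0.2943·0.0909/0.0219 = 1344 < 2300, so the laminar assumption holds.
Q = V·A = 0.2943·(π/4·0.0909²) = 0.00191 m³/s = 6.88 m³/h.

Q ≈ 6.88 m³/h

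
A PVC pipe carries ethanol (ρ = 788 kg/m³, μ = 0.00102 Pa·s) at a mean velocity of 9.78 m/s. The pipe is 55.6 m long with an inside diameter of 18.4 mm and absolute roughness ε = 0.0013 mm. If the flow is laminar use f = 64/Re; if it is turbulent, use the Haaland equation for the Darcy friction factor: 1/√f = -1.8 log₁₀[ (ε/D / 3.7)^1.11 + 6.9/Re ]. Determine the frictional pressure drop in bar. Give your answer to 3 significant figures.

Reynolds number Re = ρVD/μ = 788 · 9.78 · 0.0184 / 0.00102 = 1.39e+05.
Re > 4000 → turbulent. Relative roughness ε/D = 1.3e-06/0.0184 = 7.07e-05. Haaland: 1/√f = -1.8 log₁₀[(7.07e-05/3.7)^1.11 + 6.9/1.39e+05] = -1.8 log₁₀[5.78e-06 + 4.96e-05] = 7.662, so f = 0.01704.
Darcy-Weisbach: ΔP = f(L/D)(ρV²/2) = 0.01704·(55.6/0.0184)·(788·9.78²/2) = 0.01704·3022·3.769e+04 = 1.94e+06 Pa.
ΔP = 1.94e+06 Pa = 19.4 bar.

ΔP ≈ 19.4 bar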